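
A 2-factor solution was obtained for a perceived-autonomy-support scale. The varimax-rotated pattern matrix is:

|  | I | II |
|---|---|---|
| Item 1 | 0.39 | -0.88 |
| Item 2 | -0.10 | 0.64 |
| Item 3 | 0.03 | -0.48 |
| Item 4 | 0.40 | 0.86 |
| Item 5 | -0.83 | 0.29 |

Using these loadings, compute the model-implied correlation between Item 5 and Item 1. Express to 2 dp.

r̂ = Σ λ_i·λ_j across factors = (-0.83)(0.39) + (0.29)(-0.88)
  = -0.3237 -0.2552 = -0.5789

-0.58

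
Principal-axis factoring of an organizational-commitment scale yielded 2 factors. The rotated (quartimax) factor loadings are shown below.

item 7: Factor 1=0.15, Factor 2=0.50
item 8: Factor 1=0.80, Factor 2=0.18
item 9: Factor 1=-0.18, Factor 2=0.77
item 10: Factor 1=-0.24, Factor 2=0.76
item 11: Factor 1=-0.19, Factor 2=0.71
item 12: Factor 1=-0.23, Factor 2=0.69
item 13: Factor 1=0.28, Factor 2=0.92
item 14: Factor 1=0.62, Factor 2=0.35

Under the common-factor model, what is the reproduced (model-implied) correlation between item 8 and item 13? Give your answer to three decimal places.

r̂ = Σ λ_i·λ_j across factors = (0.80)(0.28) + (0.18)(0.92)
  = +0.2240 +0.1656 = 0.3896

0.390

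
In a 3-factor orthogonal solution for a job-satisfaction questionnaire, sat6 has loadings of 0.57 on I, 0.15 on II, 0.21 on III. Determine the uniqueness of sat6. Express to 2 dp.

0.61

h² = 0.57² + 0.15² + 0.21² = 0.3249 + 0.0225 + 0.0441 = 0.3915
Uniqueness u² = 1 − h² = 1 − 0.3915 = 0.6085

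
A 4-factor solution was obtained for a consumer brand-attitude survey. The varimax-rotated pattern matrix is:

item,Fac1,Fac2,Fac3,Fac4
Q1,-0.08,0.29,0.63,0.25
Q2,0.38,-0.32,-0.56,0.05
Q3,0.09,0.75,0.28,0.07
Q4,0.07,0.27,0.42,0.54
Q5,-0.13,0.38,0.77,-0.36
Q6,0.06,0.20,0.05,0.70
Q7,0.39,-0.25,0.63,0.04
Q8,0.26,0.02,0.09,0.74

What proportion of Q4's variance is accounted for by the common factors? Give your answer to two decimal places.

0.55

h² = 0.07² + 0.27² + 0.42² + 0.54² = 0.0049 + 0.0729 + 0.1764 + 0.2916 = 0.5458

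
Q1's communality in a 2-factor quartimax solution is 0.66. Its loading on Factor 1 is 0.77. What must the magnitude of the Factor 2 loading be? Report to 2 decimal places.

Under orthogonal rotation h² = Σλ², so λ_Factor 2² = h² − (0.5929) = 0.66 − 0.5929 = 0.0671.
|λ| = √0.0671 = 0.2590.

0.26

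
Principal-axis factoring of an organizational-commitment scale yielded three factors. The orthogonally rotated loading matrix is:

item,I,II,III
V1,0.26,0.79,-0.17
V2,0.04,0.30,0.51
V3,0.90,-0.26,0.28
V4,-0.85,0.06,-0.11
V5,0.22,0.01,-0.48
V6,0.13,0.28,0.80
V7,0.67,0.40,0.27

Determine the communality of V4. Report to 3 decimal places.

h² = (-0.85)² + 0.06² + (-0.11)² = 0.7225 + 0.0036 + 0.0121 = 0.7382

0.738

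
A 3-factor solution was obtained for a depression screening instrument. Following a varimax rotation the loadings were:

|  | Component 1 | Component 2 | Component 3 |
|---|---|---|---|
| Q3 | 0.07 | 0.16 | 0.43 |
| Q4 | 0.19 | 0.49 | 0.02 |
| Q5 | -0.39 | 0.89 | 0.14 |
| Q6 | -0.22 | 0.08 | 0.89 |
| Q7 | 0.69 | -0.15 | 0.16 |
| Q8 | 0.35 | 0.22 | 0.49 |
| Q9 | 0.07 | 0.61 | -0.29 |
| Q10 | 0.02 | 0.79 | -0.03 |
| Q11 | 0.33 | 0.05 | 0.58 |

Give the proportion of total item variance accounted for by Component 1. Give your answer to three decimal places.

0.106

SS loadings for Component 1 = 0.07² + 0.19² + (-0.39)² + (-0.22)² + 0.69² + 0.35² + 0.07² + 0.02² + 0.33² = 0.9543
Proportion of variance = 0.9543 / 9 = 0.1060.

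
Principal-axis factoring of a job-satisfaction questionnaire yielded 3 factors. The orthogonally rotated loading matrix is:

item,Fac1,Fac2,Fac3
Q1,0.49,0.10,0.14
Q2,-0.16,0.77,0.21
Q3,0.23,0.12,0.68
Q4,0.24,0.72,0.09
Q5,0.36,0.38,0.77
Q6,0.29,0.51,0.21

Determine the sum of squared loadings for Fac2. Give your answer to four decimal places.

SS loadings for Fac2 = 0.10² + 0.77² + 0.12² + 0.72² + 0.38² + 0.51² = 0.0100 + 0.5929 + 0.0144 + 0.5184 + 0.1444 + 0.2601 = 1.5402

1.5402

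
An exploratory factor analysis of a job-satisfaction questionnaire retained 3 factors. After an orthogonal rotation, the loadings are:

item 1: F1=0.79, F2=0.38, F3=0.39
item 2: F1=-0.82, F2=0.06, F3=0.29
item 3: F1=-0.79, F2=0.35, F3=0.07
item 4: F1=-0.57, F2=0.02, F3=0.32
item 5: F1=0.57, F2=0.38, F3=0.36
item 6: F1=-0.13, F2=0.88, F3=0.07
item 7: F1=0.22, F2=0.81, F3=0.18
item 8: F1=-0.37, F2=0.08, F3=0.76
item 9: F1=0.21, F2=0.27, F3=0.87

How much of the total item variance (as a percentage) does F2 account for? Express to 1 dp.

SS loadings for F2 = 0.38² + 0.06² + 0.35² + 0.02² + 0.38² + 0.88² + 0.81² + 0.08² + 0.27² = 1.9251
With 9 standardized items, total variance = 9. Proportion = 1.9251/9 = 0.2139 → 21.39%.

21.4%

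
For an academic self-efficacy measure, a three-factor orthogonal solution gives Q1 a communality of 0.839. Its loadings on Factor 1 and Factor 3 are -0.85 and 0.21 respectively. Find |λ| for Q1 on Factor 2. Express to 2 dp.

0.27

Under orthogonal rotation h² = Σλ², so λ_Factor 2² = h² − (0.7666) = 0.839 − 0.7666 = 0.0724.
|λ| = √0.0724 = 0.2691.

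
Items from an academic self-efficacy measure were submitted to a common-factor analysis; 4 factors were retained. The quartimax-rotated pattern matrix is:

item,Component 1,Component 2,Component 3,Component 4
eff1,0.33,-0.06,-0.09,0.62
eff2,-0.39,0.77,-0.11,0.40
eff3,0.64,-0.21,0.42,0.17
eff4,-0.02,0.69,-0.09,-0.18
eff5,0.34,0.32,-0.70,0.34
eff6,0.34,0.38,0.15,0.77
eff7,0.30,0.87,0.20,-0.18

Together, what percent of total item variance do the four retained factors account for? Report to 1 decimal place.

74.5%

Communalities: 0.5050, 0.9171, 0.6590, 0.5170, 0.8236, 0.8754, 0.9193; Σh² = 5.2164.
Total variance with 7 standardized items is 7, so the solution explains 5.2164/7 = 0.7452 = 74.52%.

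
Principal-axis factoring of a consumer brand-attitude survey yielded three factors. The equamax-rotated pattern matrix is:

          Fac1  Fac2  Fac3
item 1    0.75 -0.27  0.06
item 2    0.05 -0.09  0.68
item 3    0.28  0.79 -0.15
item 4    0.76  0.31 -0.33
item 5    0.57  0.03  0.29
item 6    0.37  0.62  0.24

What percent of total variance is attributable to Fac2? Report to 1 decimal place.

SS loadings for Fac2 = (-0.27)² + (-0.09)² + 0.79² + 0.31² + 0.03² + 0.62² = 1.1865
With 6 standardized items, total variance = 6. Proportion = 1.1865/6 = 0.1978 → 19.78%.

19.8%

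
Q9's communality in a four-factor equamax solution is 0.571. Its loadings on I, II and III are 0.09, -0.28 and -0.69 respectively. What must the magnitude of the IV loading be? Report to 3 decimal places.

0.092

Under orthogonal rotation h² = Σλ², so λ_IV² = h² − (0.5626) = 0.571 − 0.5626 = 0.0084.
|λ| = √0.0084 = 0.0917.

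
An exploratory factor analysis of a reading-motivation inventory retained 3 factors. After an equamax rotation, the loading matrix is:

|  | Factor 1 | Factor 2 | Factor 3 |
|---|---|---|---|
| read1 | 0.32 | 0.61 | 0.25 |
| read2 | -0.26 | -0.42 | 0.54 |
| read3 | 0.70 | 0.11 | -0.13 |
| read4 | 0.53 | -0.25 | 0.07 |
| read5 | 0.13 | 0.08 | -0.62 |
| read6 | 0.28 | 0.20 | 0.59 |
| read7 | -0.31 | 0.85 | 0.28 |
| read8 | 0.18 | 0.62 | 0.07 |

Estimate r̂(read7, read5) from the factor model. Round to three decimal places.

-0.146

r̂ = Σ λ_i·λ_j across factors = (-0.31)(0.13) + (0.85)(0.08) + (0.28)(-0.62)
  = -0.0403 +0.0680 -0.1736 = -0.1459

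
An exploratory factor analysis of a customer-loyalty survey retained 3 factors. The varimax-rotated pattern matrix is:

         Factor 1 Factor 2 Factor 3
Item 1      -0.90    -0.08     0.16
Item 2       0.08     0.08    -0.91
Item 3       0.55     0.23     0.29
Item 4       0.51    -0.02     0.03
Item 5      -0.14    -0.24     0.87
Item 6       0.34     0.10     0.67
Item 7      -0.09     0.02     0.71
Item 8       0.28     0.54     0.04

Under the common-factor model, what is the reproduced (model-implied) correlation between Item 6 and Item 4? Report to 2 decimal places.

0.19

r̂ = Σ λ_i·λ_j across factors = (0.34)(0.51) + (0.10)(-0.02) + (0.67)(0.03)
  = +0.1734 -0.0020 +0.0201 = 0.1915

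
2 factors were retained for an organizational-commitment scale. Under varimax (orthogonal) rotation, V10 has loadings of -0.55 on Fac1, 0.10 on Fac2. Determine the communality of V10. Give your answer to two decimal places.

0.31

h² = (-0.55)² + 0.10² = 0.3025 + 0.0100 = 0.3125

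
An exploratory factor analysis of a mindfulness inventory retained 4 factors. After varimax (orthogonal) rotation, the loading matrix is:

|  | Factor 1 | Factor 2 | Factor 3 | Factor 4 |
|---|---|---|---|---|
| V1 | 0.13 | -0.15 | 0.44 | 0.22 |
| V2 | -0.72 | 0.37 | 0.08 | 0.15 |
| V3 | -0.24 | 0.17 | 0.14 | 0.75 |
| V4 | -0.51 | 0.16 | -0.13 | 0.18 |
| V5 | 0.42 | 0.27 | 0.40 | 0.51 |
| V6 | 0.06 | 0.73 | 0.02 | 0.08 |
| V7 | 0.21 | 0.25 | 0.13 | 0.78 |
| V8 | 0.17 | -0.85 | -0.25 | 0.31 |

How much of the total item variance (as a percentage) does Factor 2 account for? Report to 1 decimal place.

SS loadings for Factor 2 = (-0.15)² + 0.37² + 0.17² + 0.16² + 0.27² + 0.73² + 0.25² + (-0.85)² = 1.6047
With 8 standardized items, total variance = 8. Proportion = 1.6047/8 = 0.2006 → 20.06%.

20.1%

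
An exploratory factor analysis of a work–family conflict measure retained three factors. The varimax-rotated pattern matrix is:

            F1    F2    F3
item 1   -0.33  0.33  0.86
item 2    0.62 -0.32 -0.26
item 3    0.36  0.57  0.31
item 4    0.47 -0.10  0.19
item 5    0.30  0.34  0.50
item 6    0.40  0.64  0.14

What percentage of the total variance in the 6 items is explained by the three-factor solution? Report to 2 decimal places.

Communalities: 0.9574, 0.5544, 0.5506, 0.2670, 0.4556, 0.5892; Σh² = 3.3742.
Total variance with 6 standardized items is 6, so the solution explains 3.3742/6 = 0.5624 = 56.24%.

56.24%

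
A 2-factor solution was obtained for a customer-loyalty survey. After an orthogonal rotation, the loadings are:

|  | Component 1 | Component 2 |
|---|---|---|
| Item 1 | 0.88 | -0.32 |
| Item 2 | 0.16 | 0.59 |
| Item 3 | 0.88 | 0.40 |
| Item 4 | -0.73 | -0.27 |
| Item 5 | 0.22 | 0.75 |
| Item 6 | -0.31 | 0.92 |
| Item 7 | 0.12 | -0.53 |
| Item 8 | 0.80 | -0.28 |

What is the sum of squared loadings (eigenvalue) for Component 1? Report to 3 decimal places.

SS loadings for Component 1 = 0.88² + 0.16² + 0.88² + (-0.73)² + 0.22² + (-0.31)² + 0.12² + 0.80² = 0.7744 + 0.0256 + 0.7744 + 0.5329 + 0.0484 + 0.0961 + 0.0144 + 0.6400 = 2.9062

2.906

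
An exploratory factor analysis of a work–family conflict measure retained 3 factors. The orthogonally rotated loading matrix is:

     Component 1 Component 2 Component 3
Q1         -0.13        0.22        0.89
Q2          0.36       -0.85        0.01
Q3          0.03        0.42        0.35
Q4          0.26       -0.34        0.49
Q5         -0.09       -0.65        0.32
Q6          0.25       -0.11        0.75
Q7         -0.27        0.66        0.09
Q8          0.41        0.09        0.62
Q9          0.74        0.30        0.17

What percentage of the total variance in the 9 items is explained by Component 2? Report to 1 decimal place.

22.6%

SS loadings for Component 2 = 0.22² + (-0.85)² + 0.42² + (-0.34)² + (-0.65)² + (-0.11)² + 0.66² + 0.09² + 0.30² = 2.0312
With 9 standardized items, total variance = 9. Proportion = 2.0312/9 = 0.2257 → 22.57%.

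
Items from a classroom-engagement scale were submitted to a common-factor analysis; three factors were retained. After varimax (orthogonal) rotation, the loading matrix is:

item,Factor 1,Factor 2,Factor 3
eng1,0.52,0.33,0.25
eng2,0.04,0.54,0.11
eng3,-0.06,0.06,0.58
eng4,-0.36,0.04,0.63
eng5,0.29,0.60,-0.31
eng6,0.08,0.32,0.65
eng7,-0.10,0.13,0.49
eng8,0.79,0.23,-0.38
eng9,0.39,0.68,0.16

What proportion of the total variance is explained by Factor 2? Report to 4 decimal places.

0.1556

SS loadings for Factor 2 = 0.33² + 0.54² + 0.06² + 0.04² + 0.60² + 0.32² + 0.13² + 0.23² + 0.68² = 1.4003
Proportion of variance = 1.4003 / 9 = 0.1556.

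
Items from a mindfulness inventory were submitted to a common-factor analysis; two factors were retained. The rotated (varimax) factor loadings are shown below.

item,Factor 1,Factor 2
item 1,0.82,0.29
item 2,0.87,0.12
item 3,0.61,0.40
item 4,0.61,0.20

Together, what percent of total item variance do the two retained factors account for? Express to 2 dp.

61.80%

SS loadings by factor: 2.1735, 0.2985; total = 2.4720.
Total variance with 4 standardized items is 4, so the solution explains 2.4720/4 = 0.6180 = 61.80%.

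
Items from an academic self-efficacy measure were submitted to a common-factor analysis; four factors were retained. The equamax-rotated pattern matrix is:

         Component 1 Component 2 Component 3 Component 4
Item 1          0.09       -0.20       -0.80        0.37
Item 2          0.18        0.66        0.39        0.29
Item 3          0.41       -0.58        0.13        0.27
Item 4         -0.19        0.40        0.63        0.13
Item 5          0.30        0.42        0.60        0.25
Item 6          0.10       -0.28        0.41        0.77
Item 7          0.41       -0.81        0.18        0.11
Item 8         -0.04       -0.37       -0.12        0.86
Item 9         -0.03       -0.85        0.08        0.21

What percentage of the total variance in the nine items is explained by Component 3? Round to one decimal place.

SS loadings for Component 3 = (-0.80)² + 0.39² + 0.13² + 0.63² + 0.60² + 0.41² + 0.18² + (-0.12)² + 0.08² = 1.7872
With 9 standardized items, total variance = 9. Proportion = 1.7872/9 = 0.1986 → 19.86%.

19.9%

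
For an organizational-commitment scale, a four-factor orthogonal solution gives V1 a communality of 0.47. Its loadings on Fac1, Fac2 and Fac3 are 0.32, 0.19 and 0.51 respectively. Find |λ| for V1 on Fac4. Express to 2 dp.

Under orthogonal rotation h² = Σλ², so λ_Fac4² = h² − (0.3986) = 0.47 − 0.3986 = 0.0714.
|λ| = √0.0714 = 0.2672.

0.27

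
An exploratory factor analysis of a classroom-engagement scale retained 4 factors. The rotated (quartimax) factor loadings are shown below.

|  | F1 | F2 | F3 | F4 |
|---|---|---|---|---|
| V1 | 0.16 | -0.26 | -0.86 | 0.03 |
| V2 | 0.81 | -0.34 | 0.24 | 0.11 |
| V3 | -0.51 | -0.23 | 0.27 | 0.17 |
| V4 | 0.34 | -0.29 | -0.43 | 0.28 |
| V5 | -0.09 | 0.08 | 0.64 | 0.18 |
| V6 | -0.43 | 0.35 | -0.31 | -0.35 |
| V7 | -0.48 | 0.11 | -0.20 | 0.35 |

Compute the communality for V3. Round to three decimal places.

h² = (-0.51)² + (-0.23)² + 0.27² + 0.17² = 0.2601 + 0.0529 + 0.0729 + 0.0289 = 0.4148

0.415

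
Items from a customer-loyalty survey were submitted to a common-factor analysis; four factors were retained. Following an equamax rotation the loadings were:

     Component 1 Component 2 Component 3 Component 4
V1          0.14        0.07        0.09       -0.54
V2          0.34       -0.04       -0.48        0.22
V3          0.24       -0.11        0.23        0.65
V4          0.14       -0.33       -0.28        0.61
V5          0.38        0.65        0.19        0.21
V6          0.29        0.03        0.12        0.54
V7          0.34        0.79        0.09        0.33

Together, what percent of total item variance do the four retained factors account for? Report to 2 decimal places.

SS loadings by factor: 0.5565, 1.1750, 0.4284, 1.5792; total = 3.7391.
Total variance with 7 standardized items is 7, so the solution explains 3.7391/7 = 0.5342 = 53.42%.

53.42%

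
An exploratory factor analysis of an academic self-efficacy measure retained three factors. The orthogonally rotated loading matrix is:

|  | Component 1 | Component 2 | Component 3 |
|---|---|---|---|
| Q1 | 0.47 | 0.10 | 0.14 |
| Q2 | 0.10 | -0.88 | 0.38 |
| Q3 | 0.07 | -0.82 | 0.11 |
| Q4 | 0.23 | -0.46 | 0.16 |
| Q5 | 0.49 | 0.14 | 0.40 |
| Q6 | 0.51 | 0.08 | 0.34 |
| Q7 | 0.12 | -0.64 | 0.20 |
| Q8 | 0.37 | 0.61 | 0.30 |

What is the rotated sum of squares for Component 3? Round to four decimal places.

0.6073

SS loadings for Component 3 = 0.14² + 0.38² + 0.11² + 0.16² + 0.40² + 0.34² + 0.20² + 0.30² = 0.0196 + 0.1444 + 0.0121 + 0.0256 + 0.1600 + 0.1156 + 0.0400 + 0.0900 = 0.6073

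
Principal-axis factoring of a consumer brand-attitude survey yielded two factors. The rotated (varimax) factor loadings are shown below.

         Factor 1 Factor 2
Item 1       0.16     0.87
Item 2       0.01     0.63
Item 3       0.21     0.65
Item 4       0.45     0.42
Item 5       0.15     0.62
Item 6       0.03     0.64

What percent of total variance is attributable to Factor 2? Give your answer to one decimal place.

SS loadings for Factor 2 = 0.87² + 0.63² + 0.65² + 0.42² + 0.62² + 0.64² = 2.5467
With 6 standardized items, total variance = 6. Proportion = 2.5467/6 = 0.4244 → 42.45%.

42.4%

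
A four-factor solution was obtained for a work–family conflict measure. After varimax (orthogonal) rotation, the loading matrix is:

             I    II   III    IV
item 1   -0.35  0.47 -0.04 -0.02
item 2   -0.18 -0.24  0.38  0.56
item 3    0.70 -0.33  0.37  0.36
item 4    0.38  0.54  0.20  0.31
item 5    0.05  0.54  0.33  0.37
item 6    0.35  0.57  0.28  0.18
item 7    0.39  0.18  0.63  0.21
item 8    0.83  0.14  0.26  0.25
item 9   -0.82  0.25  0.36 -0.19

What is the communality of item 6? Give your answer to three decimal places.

h² = 0.35² + 0.57² + 0.28² + 0.18² = 0.1225 + 0.3249 + 0.0784 + 0.0324 = 0.5582

0.558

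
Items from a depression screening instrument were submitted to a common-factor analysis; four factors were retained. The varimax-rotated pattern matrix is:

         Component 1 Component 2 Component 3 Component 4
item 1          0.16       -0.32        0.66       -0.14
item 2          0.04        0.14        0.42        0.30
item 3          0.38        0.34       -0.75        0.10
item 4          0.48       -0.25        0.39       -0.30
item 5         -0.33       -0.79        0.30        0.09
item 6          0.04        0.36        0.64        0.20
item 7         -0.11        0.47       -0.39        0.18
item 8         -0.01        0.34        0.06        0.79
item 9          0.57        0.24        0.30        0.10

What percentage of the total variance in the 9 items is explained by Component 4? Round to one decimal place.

SS loadings for Component 4 = (-0.14)² + 0.30² + 0.10² + (-0.30)² + 0.09² + 0.20² + 0.18² + 0.79² + 0.10² = 0.9242
With 9 standardized items, total variance = 9. Proportion = 0.9242/9 = 0.1027 → 10.27%.

10.3%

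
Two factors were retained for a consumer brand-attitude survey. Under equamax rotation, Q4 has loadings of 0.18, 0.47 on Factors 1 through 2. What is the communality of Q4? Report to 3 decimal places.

0.253

h² = 0.18² + 0.47² = 0.0324 + 0.2209 = 0.2533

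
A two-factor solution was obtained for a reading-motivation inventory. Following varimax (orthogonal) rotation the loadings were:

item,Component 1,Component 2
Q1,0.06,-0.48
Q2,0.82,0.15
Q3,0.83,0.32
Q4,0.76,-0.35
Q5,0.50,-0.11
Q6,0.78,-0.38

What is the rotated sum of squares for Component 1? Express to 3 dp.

2.801

SS loadings for Component 1 = 0.06² + 0.82² + 0.83² + 0.76² + 0.50² + 0.78² = 0.0036 + 0.6724 + 0.6889 + 0.5776 + 0.2500 + 0.6084 = 2.8009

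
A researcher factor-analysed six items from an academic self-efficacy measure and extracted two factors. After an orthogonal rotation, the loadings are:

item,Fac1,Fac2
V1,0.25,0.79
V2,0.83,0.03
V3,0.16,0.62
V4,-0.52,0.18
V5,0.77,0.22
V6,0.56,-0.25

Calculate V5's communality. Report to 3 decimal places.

h² = 0.77² + 0.22² = 0.5929 + 0.0484 = 0.6413

0.641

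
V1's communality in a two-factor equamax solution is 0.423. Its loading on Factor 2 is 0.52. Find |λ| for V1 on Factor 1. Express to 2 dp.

Under orthogonal rotation h² = Σλ², so λ_Factor 1² = h² − (0.2704) = 0.423 − 0.2704 = 0.1526.
|λ| = √0.1526 = 0.3906.

0.39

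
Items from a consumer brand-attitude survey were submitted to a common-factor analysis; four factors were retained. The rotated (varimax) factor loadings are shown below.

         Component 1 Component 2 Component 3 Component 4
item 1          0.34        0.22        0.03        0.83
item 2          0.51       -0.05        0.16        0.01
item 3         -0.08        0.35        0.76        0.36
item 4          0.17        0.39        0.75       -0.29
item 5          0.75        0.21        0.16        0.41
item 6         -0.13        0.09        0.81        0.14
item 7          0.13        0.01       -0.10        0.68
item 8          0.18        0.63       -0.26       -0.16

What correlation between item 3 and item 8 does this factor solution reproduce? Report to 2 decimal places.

r̂ = Σ λ_i·λ_j across factors = (-0.08)(0.18) + (0.35)(0.63) + (0.76)(-0.26) + (0.36)(-0.16)
  = -0.0144 +0.2205 -0.1976 -0.0576 = -0.0491

-0.05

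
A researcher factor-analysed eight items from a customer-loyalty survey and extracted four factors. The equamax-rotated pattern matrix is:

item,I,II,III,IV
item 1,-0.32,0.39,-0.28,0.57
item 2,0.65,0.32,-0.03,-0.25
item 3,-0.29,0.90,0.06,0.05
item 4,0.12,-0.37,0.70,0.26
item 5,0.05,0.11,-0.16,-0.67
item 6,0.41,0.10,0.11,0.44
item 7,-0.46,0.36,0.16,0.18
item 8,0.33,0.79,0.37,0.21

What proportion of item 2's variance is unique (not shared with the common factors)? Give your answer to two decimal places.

h² = 0.65² + 0.32² + (-0.03)² + (-0.25)² = 0.4225 + 0.1024 + 0.0009 + 0.0625 = 0.5883
Uniqueness u² = 1 − h² = 1 − 0.5883 = 0.4117

0.41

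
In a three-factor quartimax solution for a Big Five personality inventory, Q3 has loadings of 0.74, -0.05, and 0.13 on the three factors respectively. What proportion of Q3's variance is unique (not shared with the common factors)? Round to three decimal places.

h² = 0.74² + (-0.05)² + 0.13² = 0.5476 + 0.0025 + 0.0169 = 0.5670
Uniqueness u² = 1 − h² = 1 − 0.5670 = 0.4330

0.433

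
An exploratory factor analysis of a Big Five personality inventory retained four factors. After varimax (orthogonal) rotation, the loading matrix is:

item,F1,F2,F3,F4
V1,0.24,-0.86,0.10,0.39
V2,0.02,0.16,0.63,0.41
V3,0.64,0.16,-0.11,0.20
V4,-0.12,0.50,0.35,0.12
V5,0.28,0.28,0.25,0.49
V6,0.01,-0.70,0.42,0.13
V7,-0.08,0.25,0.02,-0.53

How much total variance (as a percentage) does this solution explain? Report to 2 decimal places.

Communalities: 0.9593, 0.5910, 0.4873, 0.4013, 0.4594, 0.6834, 0.3502; Σh² = 3.9319.
Total variance with 7 standardized items is 7, so the solution explains 3.9319/7 = 0.5617 = 56.17%.

56.17%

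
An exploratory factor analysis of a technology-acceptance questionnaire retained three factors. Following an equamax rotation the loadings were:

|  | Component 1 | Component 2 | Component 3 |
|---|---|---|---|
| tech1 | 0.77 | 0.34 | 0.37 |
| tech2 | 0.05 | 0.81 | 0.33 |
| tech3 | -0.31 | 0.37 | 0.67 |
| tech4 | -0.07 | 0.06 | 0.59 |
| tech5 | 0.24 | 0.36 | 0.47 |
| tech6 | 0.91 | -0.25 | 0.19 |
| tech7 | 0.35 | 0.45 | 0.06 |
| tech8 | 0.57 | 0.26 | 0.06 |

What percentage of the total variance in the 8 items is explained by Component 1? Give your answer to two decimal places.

SS loadings for Component 1 = 0.77² + 0.05² + (-0.31)² + (-0.07)² + 0.24² + 0.91² + 0.35² + 0.57² = 2.0295
With 8 standardized items, total variance = 8. Proportion = 2.0295/8 = 0.2537 → 25.37%.

25.37%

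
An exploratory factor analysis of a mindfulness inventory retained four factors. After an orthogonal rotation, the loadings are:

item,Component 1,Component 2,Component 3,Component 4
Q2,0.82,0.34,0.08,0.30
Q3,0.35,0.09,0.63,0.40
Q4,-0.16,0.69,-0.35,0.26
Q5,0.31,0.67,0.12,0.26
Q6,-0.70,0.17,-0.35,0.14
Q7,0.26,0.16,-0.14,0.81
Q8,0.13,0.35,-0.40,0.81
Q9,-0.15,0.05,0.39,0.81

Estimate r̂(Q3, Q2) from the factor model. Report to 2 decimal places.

0.49

r̂ = Σ λ_i·λ_j across factors = (0.35)(0.82) + (0.09)(0.34) + (0.63)(0.08) + (0.40)(0.30)
  = +0.2870 +0.0306 +0.0504 +0.1200 = 0.4880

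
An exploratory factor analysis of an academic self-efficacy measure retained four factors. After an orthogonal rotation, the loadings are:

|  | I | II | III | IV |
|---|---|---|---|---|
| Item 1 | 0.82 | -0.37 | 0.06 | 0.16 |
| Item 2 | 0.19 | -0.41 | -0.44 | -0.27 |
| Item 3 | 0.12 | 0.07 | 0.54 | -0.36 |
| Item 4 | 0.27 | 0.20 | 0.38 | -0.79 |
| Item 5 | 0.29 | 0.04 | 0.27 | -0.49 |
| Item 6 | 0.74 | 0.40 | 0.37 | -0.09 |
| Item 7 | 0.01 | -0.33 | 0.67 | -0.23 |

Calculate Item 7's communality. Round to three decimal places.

0.611

h² = 0.01² + (-0.33)² + 0.67² + (-0.23)² = 0.0001 + 0.1089 + 0.4489 + 0.0529 = 0.6108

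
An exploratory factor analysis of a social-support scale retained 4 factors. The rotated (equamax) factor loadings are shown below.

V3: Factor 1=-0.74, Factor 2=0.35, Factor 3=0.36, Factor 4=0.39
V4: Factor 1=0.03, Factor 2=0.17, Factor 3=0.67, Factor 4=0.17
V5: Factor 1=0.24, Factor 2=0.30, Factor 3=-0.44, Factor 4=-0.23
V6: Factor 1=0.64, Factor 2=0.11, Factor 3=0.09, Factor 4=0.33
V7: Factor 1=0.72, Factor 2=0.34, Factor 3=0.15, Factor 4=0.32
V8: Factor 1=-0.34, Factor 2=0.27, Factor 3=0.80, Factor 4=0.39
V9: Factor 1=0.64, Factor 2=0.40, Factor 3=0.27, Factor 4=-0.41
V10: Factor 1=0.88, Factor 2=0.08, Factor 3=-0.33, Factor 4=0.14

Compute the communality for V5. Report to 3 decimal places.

0.394

h² = 0.24² + 0.30² + (-0.44)² + (-0.23)² = 0.0576 + 0.0900 + 0.1936 + 0.0529 = 0.3941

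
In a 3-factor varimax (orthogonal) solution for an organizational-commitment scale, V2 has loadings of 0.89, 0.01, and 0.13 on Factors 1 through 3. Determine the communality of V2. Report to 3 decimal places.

0.809

h² = 0.89² + 0.01² + 0.13² = 0.7921 + 0.0001 + 0.0169 = 0.8091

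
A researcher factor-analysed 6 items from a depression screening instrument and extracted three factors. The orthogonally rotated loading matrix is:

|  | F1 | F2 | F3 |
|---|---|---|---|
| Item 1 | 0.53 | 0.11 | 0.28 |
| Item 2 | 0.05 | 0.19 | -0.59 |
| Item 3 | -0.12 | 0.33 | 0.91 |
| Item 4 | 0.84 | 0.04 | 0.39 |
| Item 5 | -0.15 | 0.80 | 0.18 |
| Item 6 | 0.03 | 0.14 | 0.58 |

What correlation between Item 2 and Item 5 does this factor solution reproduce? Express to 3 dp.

0.038

r̂ = Σ λ_i·λ_j across factors = (0.05)(-0.15) + (0.19)(0.80) + (-0.59)(0.18)
  = -0.0075 +0.1520 -0.1062 = 0.0383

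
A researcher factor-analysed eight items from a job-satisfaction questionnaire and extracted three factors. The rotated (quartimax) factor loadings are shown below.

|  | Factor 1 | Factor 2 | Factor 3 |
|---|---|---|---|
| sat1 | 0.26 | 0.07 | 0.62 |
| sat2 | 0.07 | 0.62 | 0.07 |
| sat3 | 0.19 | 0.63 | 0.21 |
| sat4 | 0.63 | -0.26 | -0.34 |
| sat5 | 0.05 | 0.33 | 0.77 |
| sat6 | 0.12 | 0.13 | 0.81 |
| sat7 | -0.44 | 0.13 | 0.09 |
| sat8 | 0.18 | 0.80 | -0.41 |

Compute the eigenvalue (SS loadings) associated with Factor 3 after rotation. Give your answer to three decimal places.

1.974

SS loadings for Factor 3 = 0.62² + 0.07² + 0.21² + (-0.34)² + 0.77² + 0.81² + 0.09² + (-0.41)² = 0.3844 + 0.0049 + 0.0441 + 0.1156 + 0.5929 + 0.6561 + 0.0081 + 0.1681 = 1.9742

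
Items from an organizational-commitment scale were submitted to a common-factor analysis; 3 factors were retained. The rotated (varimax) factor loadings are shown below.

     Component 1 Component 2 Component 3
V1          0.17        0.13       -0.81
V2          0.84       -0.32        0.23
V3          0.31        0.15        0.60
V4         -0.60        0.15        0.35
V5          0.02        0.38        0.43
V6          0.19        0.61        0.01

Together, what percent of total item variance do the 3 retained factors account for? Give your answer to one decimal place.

SS loadings by factor: 1.2271, 0.6808, 1.3765; total = 3.2844.
Total variance with 6 standardized items is 6, so the solution explains 3.2844/6 = 0.5474 = 54.74%.

54.7%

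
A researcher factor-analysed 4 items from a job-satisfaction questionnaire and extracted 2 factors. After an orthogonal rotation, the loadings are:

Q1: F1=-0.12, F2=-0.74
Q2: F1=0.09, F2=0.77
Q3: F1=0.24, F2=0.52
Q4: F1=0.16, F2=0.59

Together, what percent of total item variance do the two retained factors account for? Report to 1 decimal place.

46.6%

Communalities: 0.5620, 0.6010, 0.3280, 0.3737; Σh² = 1.8647.
Total variance with 4 standardized items is 4, so the solution explains 1.8647/4 = 0.4662 = 46.62%.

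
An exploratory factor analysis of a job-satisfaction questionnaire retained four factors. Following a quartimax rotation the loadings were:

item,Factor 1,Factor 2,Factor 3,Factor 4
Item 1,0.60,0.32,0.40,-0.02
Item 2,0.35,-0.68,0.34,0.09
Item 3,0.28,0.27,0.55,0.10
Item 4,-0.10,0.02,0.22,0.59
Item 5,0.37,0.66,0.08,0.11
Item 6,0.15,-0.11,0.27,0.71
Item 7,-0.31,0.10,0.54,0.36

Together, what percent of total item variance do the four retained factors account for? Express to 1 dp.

SS loadings by factor: 0.8264, 1.0958, 0.9974, 1.0124; total = 3.9320.
Total variance with 7 standardized items is 7, so the solution explains 3.9320/7 = 0.5617 = 56.17%.

56.2%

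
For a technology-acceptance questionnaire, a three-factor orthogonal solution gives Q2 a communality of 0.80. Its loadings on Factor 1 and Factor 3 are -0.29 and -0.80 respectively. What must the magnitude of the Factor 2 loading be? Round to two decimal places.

Under orthogonal rotation h² = Σλ², so λ_Factor 2² = h² − (0.7241) = 0.80 − 0.7241 = 0.0759.
|λ| = √0.0759 = 0.2755.

0.28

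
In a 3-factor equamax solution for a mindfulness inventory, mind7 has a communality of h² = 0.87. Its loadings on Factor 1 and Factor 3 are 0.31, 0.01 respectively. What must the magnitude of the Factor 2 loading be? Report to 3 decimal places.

Under orthogonal rotation h² = Σλ², so λ_Factor 2² = h² − (0.0962) = 0.87 − 0.0962 = 0.7738.
|λ| = √0.7738 = 0.8797.

0.880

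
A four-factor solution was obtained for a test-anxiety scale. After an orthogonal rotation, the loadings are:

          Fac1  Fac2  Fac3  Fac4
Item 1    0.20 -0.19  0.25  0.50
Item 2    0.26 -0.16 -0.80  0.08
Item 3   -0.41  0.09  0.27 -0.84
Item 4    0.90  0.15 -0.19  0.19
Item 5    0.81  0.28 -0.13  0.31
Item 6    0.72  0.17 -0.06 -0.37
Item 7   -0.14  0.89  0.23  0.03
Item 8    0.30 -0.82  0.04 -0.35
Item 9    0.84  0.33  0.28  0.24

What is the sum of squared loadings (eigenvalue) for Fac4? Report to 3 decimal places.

SS loadings for Fac4 = 0.50² + 0.08² + (-0.84)² + 0.19² + 0.31² + (-0.37)² + 0.03² + (-0.35)² + 0.24² = 0.2500 + 0.0064 + 0.7056 + 0.0361 + 0.0961 + 0.1369 + 0.0009 + 0.1225 + 0.0576 = 1.4121

1.412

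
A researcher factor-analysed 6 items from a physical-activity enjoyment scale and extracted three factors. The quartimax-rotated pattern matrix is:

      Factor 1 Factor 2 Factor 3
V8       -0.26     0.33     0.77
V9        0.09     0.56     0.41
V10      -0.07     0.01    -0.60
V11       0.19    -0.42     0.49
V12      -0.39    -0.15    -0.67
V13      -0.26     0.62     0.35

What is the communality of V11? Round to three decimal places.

0.453

h² = 0.19² + (-0.42)² + 0.49² = 0.0361 + 0.1764 + 0.2401 = 0.4526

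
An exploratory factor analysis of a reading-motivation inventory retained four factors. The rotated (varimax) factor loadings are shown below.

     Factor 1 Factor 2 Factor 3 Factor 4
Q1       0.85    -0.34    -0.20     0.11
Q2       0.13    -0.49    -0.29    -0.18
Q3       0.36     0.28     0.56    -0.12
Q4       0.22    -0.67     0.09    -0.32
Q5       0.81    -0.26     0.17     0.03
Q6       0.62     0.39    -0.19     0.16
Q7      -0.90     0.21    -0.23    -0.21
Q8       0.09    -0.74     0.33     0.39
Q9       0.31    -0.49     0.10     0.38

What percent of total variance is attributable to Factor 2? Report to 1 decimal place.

21.5%

SS loadings for Factor 2 = (-0.34)² + (-0.49)² + 0.28² + (-0.67)² + (-0.26)² + 0.39² + 0.21² + (-0.74)² + (-0.49)² = 1.9345
With 9 standardized items, total variance = 9. Proportion = 1.9345/9 = 0.2149 → 21.49%.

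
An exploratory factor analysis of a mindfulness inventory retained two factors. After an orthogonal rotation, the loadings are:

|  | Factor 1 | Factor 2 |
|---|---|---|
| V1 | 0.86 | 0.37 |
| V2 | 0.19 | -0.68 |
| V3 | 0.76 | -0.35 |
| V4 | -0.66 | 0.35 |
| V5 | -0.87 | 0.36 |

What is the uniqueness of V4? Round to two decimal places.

0.44

h² = (-0.66)² + 0.35² = 0.4356 + 0.1225 = 0.5581
Uniqueness u² = 1 − h² = 1 − 0.5581 = 0.4419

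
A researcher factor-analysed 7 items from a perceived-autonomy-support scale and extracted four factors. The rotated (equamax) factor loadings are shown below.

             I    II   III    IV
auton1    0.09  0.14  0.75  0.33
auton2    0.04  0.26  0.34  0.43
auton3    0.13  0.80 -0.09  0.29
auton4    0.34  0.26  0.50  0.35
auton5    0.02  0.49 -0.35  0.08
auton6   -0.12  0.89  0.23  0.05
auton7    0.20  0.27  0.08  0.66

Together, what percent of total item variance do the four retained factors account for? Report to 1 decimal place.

59.4%

Communalities: 0.6991, 0.3697, 0.7491, 0.5557, 0.3694, 0.8619, 0.5549; Σh² = 4.1598.
Total variance with 7 standardized items is 7, so the solution explains 4.1598/7 = 0.5943 = 59.43%.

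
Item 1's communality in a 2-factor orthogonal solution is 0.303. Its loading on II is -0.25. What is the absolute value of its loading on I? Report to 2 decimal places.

0.49

Under orthogonal rotation h² = Σλ², so λ_I² = h² − (0.0625) = 0.303 − 0.0625 = 0.2405.
|λ| = √0.2405 = 0.4904.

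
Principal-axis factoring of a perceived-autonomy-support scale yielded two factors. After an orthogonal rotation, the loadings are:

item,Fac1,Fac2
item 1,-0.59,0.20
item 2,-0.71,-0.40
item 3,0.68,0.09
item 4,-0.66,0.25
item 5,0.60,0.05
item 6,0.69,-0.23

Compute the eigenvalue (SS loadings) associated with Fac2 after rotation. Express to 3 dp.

SS loadings for Fac2 = 0.20² + (-0.40)² + 0.09² + 0.25² + 0.05² + (-0.23)² = 0.0400 + 0.1600 + 0.0081 + 0.0625 + 0.0025 + 0.0529 = 0.3260

0.326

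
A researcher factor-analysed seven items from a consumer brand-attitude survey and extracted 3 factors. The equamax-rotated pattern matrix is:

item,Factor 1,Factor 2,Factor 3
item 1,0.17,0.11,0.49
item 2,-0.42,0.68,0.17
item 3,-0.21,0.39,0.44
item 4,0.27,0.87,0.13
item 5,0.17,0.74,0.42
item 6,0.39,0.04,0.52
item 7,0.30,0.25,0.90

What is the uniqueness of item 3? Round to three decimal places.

0.610

h² = (-0.21)² + 0.39² + 0.44² = 0.0441 + 0.1521 + 0.1936 = 0.3898
Uniqueness u² = 1 − h² = 1 − 0.3898 = 0.6102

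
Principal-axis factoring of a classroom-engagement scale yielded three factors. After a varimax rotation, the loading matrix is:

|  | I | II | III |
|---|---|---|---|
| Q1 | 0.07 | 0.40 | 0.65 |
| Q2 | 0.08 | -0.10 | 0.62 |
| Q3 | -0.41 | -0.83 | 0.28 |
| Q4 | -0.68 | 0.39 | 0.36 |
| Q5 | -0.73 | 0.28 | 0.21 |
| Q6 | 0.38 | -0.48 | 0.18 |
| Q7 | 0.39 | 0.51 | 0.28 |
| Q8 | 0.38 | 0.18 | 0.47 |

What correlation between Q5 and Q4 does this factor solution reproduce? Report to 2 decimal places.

0.68

r̂ = Σ λ_i·λ_j across factors = (-0.73)(-0.68) + (0.28)(0.39) + (0.21)(0.36)
  = +0.4964 +0.1092 +0.0756 = 0.6812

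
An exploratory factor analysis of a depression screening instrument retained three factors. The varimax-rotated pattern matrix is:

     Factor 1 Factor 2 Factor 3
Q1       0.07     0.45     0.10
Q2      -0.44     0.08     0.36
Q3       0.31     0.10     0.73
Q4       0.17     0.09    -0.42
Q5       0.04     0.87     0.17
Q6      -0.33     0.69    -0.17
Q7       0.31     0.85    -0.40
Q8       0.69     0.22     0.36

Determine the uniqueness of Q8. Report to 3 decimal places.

h² = 0.69² + 0.22² + 0.36² = 0.4761 + 0.0484 + 0.1296 = 0.6541
Uniqueness u² = 1 − h² = 1 − 0.6541 = 0.3459

0.346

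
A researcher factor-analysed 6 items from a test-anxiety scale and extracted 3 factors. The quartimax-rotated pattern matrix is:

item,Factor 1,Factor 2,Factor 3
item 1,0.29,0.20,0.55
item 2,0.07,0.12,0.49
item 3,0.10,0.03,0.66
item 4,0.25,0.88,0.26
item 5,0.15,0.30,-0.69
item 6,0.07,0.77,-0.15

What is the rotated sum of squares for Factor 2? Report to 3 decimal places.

SS loadings for Factor 2 = 0.20² + 0.12² + 0.03² + 0.88² + 0.30² + 0.77² = 0.0400 + 0.0144 + 0.0009 + 0.7744 + 0.0900 + 0.5929 = 1.5126

1.513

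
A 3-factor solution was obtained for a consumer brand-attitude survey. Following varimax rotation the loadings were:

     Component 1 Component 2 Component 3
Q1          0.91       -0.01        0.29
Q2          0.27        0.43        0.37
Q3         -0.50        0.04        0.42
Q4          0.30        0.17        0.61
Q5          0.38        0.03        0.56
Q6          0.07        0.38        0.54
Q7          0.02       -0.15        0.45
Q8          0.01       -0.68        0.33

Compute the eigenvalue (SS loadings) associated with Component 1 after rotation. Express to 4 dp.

SS loadings for Component 1 = 0.91² + 0.27² + (-0.50)² + 0.30² + 0.38² + 0.07² + 0.02² + 0.01² = 0.8281 + 0.0729 + 0.2500 + 0.0900 + 0.1444 + 0.0049 + 0.0004 + 0.0001 = 1.3908

1.3908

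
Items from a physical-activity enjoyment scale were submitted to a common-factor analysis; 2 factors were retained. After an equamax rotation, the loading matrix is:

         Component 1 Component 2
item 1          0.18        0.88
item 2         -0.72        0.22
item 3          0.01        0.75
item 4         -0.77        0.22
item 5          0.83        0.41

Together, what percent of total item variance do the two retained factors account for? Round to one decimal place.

68.7%

SS loadings by factor: 1.8327, 1.6018; total = 3.4345.
Total variance with 5 standardized items is 5, so the solution explains 3.4345/5 = 0.6869 = 68.69%.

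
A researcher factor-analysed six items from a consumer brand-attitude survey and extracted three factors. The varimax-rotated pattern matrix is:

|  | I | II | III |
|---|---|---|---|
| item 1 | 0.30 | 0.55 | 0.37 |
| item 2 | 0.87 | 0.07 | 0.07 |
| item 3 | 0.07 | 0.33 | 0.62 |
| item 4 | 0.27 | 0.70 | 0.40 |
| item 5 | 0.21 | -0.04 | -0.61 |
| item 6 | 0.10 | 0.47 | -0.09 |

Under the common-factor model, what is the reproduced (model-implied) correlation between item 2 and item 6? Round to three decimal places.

0.114

r̂ = Σ λ_i·λ_j across factors = (0.87)(0.10) + (0.07)(0.47) + (0.07)(-0.09)
  = +0.0870 +0.0329 -0.0063 = 0.1136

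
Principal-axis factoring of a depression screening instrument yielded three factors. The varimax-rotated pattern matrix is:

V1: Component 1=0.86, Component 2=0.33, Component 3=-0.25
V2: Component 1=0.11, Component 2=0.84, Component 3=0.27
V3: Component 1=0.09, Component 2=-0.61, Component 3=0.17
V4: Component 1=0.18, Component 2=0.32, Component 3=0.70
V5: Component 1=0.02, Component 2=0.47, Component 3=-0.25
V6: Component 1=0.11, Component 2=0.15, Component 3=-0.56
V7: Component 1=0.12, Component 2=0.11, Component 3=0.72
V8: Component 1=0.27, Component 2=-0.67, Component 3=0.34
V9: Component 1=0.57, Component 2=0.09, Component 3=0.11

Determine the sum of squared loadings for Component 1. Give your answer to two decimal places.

1.22

SS loadings for Component 1 = 0.86² + 0.11² + 0.09² + 0.18² + 0.02² + 0.11² + 0.12² + 0.27² + 0.57² = 0.7396 + 0.0121 + 0.0081 + 0.0324 + 0.0004 + 0.0121 + 0.0144 + 0.0729 + 0.3249 = 1.2169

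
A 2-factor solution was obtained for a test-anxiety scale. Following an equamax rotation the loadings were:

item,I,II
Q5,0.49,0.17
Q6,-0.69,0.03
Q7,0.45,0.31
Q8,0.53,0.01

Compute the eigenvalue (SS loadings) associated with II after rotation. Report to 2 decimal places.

SS loadings for II = 0.17² + 0.03² + 0.31² + 0.01² = 0.0289 + 0.0009 + 0.0961 + 0.0001 = 0.1260

0.13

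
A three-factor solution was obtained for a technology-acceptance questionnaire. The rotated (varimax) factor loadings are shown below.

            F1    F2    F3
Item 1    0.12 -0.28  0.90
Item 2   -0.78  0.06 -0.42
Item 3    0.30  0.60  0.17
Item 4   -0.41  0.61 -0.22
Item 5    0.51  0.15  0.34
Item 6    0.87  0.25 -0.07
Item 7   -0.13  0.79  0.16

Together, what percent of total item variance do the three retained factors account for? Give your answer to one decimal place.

66.4%

SS loadings by factor: 1.9148, 1.5232, 1.2098; total = 4.6478.
Total variance with 7 standardized items is 7, so the solution explains 4.6478/7 = 0.6640 = 66.40%.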